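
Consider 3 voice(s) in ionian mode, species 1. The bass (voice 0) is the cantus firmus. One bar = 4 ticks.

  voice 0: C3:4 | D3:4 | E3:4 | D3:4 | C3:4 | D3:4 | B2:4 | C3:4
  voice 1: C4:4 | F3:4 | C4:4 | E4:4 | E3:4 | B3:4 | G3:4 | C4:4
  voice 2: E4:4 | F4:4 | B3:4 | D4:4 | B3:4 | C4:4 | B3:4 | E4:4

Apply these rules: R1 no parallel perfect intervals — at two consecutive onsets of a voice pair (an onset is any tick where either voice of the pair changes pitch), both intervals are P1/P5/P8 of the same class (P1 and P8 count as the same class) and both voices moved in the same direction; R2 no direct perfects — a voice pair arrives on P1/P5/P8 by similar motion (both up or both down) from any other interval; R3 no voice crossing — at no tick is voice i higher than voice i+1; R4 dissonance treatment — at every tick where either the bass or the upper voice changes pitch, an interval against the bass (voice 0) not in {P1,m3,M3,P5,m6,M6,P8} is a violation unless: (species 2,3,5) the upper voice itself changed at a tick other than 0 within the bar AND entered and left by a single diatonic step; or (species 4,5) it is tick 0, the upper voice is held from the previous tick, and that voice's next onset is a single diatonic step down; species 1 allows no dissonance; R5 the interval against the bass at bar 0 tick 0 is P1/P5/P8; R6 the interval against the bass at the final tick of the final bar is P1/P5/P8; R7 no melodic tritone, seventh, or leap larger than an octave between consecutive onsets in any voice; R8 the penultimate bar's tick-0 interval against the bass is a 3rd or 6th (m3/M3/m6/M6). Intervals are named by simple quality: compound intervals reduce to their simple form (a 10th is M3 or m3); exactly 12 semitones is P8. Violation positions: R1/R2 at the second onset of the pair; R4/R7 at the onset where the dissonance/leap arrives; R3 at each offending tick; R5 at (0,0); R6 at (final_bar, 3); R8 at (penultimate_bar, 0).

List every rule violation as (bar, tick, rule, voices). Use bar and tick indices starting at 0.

bar 0: v0=C3 v1=C4 v2=E4 downbeat M3
bar 1: v0=D3 v1=F3 v2=F4 downbeat m3
bar 2: v0=E3 v1=C4 v2=B3 downbeat P5
bar 3: v0=D3 v1=E4 v2=D4 downbeat P8
bar 4: v0=C3 v1=E3 v2=B3 downbeat M7
bar 5: v0=D3 v1=B3 v2=C4 downbeat m7
bar 6: v0=B2 v1=G3 v2=B3 downbeat P8
bar 7: v0=C3 v1=C4 v2=E4 downbeat M3
  -> R5 @ bar 0 tick 0 v(0, 2): opens on M3
  -> R3 @ bar 2 tick 0 v(1, 2): C4 above B3
  -> R7 @ bar 2 tick 0 v(2,): F4->B3 leap 6st
  -> R3 @ bar 2 tick 1 v(1, 2): C4 above B3
  -> R3 @ bar 2 tick 2 v(1, 2): C4 above B3
  -> R3 @ bar 2 tick 3 v(1, 2): C4 above B3
  -> R3 @ bar 3 tick 0 v(1, 2): E4 above D4
  -> R4 @ bar 3 tick 0 v(0, 1): D3/E4 M2 untreated
  -> R3 @ bar 3 tick 1 v(1, 2): E4 above D4
  -> R3 @ bar 3 tick 2 v(1, 2): E4 above D4
  -> R3 @ bar 3 tick 3 v(1, 2): E4 above D4
  -> R2 @ bar 4 tick 0 v(1, 2): E4/D4 M2 -> E3/B3 P5 similar
  -> R4 @ bar 4 tick 0 v(0, 2): C3/B3 M7 untreated
  -> R4 @ bar 5 tick 0 v(0, 2): D3/C4 m7 untreated
  -> R2 @ bar 6 tick 0 v(0, 2): D3/C4 m7 -> B2/B3 P8 similar
  -> R8 @ bar 6 tick 0 v(0, 2): penult P8 not 3rd/6th
  -> R2 @ bar 7 tick 0 v(0, 1): B2/G3 m6 -> C3/C4 P8 similar
  -> R6 @ bar 7 tick 3 v(0, 2): closes on M3

(0, 0, R5, (0, 2))
(2, 0, R3, (1, 2))
(2, 0, R7, (2,))
(2, 1, R3, (1, 2))
(2, 2, R3, (1, 2))
(2, 3, R3, (1, 2))
(3, 0, R3, (1, 2))
(3, 0, R4, (0, 1))
(3, 1, R3, (1, 2))
(3, 2, R3, (1, 2))
(3, 3, R3, (1, 2))
(4, 0, R2, (1, 2))
(4, 0, R4, (0, 2))
(5, 0, R4, (0, 2))
(6, 0, R2, (0, 2))
(6, 0, R8, (0, 2))
(7, 0, R2, (0, 1))
(7, 3, R6, (0, 2))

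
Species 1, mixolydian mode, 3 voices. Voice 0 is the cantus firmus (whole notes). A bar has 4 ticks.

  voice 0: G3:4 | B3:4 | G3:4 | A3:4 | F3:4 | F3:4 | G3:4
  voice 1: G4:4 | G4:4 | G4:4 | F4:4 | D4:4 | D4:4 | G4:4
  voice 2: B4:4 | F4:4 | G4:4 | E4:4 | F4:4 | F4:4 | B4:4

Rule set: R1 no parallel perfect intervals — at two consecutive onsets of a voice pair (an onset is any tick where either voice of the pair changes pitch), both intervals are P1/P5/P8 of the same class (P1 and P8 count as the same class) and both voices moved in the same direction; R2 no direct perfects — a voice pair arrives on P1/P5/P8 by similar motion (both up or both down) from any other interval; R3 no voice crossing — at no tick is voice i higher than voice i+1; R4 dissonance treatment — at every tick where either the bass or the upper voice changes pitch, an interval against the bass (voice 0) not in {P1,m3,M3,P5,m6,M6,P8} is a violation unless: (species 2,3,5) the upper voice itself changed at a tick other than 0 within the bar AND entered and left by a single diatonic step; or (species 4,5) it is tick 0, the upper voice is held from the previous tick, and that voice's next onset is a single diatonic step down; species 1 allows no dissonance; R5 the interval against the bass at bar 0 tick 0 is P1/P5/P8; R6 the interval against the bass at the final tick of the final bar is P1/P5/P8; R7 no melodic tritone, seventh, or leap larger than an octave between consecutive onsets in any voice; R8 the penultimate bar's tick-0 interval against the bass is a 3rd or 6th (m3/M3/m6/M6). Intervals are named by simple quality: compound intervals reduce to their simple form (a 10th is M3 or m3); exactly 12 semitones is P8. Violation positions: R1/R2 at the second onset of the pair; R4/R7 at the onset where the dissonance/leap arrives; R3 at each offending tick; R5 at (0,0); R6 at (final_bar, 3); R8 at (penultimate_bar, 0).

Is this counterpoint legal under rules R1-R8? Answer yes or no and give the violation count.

bar 0: v0=G3 v1=G4 v2=B4 (M3)
bar 1: v0=B3 v1=G4 v2=F4 (TT)
bar 2: v0=G3 v1=G4 v2=G4 (P8)
bar 3: v0=A3 v1=F4 v2=E4 (P5)
bar 4: v0=F3 v1=D4 v2=F4 (P8)
bar 5: v0=F3 v1=D4 v2=F4 (P8)
bar 6: v0=G3 v1=G4 v2=B4 (M3)
  R5 @ bar0.0: opens on M3
  R3 @ bar1.0: G4 above F4
  R4 @ bar1.0: B3/F4 TT untreated
  R7 @ bar1.0: B4->F4 leap 6st
  R3 @ bar1.1: G4 above F4
  R3 @ bar1.2: G4 above F4
  R3 @ bar1.3: G4 above F4
  R3 @ bar3.0: F4 above E4
  R3 @ bar3.1: F4 above E4
  R3 @ bar3.2: F4 above E4
  R3 @ bar3.3: F4 above E4
  R8 @ bar5.0: penult P8 not 3rd/6th
  R2 @ bar6.0: F3/D4 M6 -> G3/G4 P8 similar
  R7 @ bar6.0: F4->B4 leap 6st
  R6 @ bar6.3: closes on M3

No (15 violations)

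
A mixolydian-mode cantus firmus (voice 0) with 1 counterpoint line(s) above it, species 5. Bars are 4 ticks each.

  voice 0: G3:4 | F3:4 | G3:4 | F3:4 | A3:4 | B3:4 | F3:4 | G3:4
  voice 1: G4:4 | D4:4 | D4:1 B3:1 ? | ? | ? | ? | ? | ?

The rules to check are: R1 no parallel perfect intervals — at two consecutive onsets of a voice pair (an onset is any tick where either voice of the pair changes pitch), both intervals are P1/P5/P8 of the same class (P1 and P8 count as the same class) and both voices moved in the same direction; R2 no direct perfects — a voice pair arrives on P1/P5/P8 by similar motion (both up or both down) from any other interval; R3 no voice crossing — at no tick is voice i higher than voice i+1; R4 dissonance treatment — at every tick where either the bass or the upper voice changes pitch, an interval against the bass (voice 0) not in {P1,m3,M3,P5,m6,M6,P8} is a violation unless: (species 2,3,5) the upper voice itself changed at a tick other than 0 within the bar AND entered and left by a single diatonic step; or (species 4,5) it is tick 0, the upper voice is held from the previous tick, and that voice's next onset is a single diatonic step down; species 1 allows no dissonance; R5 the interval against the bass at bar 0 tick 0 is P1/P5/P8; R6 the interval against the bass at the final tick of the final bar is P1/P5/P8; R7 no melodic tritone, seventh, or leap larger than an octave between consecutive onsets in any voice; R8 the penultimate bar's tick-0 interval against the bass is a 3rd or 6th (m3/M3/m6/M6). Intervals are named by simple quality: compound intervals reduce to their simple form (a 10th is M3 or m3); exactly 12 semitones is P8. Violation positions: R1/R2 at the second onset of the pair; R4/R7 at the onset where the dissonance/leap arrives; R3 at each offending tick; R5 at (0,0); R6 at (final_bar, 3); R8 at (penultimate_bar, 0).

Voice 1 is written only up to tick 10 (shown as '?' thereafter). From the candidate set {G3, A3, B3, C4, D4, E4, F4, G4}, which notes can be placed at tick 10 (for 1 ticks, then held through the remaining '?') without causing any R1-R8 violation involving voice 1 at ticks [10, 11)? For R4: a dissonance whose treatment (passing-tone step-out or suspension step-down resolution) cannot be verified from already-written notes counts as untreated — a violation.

G3: legal
A3: violates R4
B3: legal
C4: violates R4
D4: legal
E4: legal
F4: violates R4,R7
G4: legal

{B3, D4, E4, G3, G4}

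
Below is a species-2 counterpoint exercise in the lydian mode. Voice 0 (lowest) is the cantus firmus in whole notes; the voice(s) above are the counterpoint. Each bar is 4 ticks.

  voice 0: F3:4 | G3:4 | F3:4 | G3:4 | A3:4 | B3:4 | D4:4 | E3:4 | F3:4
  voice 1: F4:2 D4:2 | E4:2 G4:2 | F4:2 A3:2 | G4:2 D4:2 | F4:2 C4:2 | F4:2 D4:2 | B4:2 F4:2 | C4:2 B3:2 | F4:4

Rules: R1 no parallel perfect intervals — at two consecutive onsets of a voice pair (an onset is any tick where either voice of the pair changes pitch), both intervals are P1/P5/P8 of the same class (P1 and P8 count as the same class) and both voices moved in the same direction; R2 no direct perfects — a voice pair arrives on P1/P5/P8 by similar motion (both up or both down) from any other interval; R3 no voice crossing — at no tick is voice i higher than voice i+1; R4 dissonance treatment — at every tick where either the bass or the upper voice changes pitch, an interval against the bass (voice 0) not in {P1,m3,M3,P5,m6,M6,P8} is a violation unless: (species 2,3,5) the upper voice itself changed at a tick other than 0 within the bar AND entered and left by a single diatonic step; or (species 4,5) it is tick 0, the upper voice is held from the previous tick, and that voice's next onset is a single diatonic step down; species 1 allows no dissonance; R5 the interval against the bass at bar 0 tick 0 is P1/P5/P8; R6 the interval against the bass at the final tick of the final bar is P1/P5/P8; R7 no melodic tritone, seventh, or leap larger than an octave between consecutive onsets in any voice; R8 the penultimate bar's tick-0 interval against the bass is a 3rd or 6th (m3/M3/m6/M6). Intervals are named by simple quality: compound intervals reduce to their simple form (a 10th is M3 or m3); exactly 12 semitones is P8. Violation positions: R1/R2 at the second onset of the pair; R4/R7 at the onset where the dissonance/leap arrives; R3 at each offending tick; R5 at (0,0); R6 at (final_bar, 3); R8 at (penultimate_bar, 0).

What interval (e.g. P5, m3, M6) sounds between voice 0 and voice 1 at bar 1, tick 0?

voice 0=G3 voice 1=E4 -> M6

M6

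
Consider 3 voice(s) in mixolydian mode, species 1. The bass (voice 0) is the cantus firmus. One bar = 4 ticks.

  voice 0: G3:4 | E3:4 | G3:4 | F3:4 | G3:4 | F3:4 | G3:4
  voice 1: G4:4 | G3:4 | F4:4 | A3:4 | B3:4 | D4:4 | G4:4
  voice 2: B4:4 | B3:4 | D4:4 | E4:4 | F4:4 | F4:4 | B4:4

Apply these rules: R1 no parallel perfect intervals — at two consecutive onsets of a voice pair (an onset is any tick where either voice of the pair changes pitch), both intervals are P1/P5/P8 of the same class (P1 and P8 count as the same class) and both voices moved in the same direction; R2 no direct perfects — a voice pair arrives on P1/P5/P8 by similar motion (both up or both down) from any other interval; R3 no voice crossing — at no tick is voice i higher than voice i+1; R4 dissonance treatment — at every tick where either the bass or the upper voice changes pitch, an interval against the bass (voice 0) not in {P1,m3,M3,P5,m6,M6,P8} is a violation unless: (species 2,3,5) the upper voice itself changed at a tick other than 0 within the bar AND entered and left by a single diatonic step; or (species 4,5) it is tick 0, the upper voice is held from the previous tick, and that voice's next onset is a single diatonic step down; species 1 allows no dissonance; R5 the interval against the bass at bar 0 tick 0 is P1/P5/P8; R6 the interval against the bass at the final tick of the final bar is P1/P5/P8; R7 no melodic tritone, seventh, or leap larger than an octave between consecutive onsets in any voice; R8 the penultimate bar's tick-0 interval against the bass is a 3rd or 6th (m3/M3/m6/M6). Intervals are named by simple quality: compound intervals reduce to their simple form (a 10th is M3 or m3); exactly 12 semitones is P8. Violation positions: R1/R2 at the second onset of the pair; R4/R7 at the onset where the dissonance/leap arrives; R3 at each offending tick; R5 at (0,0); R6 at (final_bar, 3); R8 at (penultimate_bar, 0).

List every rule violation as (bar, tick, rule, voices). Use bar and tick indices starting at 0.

bar 0: v0=G3 v1=G4 v2=B4 downbeat M3
bar 1: v0=E3 v1=G3 v2=B3 downbeat P5
bar 2: v0=G3 v1=F4 v2=D4 downbeat P5
bar 3: v0=F3 v1=A3 v2=E4 downbeat M7
bar 4: v0=G3 v1=B3 v2=F4 downbeat m7
bar 5: v0=F3 v1=D4 v2=F4 downbeat P8
bar 6: v0=G3 v1=G4 v2=B4 downbeat M3
  -> R5 @ bar 0 tick 0 v(0, 2): opens on M3
  -> R2 @ bar 1 tick 0 v(0, 2): G3/B4 M3 -> E3/B3 P5 similar
  -> R1 @ bar 2 tick 0 v(0, 2): E3/B3 P5 -> G3/D4 P5 similar
  -> R3 @ bar 2 tick 0 v(1, 2): F4 above D4
  -> R4 @ bar 2 tick 0 v(0, 1): G3/F4 m7 untreated
  -> R7 @ bar 2 tick 0 v(1,): G3->F4 leap 10st
  -> R3 @ bar 2 tick 1 v(1, 2): F4 above D4
  -> R3 @ bar 2 tick 2 v(1, 2): F4 above D4
  -> R3 @ bar 2 tick 3 v(1, 2): F4 above D4
  -> R4 @ bar 3 tick 0 v(0, 2): F3/E4 M7 untreated
  -> R4 @ bar 4 tick 0 v(0, 2): G3/F4 m7 untreated
  -> R8 @ bar 5 tick 0 v(0, 2): penult P8 not 3rd/6th
  -> R2 @ bar 6 tick 0 v(0, 1): F3/D4 M6 -> G3/G4 P8 similar
  -> R7 @ bar 6 tick 0 v(2,): F4->B4 leap 6st
  -> R6 @ bar 6 tick 3 v(0, 2): closes on M3

(0, 0, R5, (0, 2))
(1, 0, R2, (0, 2))
(2, 0, R1, (0, 2))
(2, 0, R3, (1, 2))
(2, 0, R4, (0, 1))
(2, 0, R7, (1,))
(2, 1, R3, (1, 2))
(2, 2, R3, (1, 2))
(2, 3, R3, (1, 2))
(3, 0, R4, (0, 2))
(4, 0, R4, (0, 2))
(5, 0, R8, (0, 2))
(6, 0, R2, (0, 1))
(6, 0, R7, (2,))
(6, 3, R6, (0, 2))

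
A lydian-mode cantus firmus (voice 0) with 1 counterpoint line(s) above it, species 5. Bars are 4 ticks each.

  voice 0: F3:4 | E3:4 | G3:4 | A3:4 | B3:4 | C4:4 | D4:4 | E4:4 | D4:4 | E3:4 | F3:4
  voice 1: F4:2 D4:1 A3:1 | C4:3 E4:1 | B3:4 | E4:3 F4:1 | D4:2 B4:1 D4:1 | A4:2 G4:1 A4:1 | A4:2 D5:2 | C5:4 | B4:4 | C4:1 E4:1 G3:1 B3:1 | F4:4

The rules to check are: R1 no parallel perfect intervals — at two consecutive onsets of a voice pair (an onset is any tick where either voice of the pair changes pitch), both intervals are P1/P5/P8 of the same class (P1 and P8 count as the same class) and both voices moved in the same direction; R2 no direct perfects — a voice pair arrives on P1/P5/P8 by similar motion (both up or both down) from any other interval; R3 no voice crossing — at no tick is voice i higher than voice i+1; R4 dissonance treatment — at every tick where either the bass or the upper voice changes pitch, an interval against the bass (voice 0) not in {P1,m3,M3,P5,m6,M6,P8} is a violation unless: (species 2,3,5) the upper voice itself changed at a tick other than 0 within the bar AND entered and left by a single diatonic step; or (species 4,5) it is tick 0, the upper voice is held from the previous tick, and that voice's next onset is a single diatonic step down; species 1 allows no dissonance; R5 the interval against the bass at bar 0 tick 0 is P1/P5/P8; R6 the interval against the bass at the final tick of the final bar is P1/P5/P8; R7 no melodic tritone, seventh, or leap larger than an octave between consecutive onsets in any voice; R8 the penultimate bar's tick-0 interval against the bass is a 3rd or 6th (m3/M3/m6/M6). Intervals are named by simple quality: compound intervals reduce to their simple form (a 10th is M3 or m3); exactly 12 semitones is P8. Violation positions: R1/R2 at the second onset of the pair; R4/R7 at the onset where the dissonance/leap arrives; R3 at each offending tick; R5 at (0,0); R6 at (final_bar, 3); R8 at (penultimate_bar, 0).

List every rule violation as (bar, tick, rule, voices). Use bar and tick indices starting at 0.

bar 0: v0=F3 v1=F4 downbeat P8
bar 1: v0=E3 v1=C4 downbeat m6
bar 2: v0=G3 v1=B3 downbeat M3
bar 3: v0=A3 v1=E4 downbeat P5
bar 4: v0=B3 v1=D4 downbeat m3
bar 5: v0=C4 v1=A4 downbeat M6
bar 6: v0=D4 v1=A4 downbeat P5
bar 7: v0=E4 v1=C5 downbeat m6
bar 8: v0=D4 v1=B4 downbeat M6
bar 9: v0=E3 v1=C4 downbeat m6
bar 10: v0=F3 v1=F4 downbeat P8
  -> R2 @ bar 3 tick 0 v(0, 1): G3/B3 M3 -> A3/E4 P5 similar
  -> R7 @ bar 9 tick 0 v(0,): D4->E3 leap 10st
  -> R7 @ bar 9 tick 0 v(1,): B4->C4 leap 11st
  -> R2 @ bar 10 tick 0 v(0, 1): E3/B3 P5 -> F3/F4 P8 similar
  -> R7 @ bar 10 tick 0 v(1,): B3->F4 leap 6st

(3, 0, R2, (0, 1))
(9, 0, R7, (0,))
(9, 0, R7, (1,))
(10, 0, R2, (0, 1))
(10, 0, R7, (1,))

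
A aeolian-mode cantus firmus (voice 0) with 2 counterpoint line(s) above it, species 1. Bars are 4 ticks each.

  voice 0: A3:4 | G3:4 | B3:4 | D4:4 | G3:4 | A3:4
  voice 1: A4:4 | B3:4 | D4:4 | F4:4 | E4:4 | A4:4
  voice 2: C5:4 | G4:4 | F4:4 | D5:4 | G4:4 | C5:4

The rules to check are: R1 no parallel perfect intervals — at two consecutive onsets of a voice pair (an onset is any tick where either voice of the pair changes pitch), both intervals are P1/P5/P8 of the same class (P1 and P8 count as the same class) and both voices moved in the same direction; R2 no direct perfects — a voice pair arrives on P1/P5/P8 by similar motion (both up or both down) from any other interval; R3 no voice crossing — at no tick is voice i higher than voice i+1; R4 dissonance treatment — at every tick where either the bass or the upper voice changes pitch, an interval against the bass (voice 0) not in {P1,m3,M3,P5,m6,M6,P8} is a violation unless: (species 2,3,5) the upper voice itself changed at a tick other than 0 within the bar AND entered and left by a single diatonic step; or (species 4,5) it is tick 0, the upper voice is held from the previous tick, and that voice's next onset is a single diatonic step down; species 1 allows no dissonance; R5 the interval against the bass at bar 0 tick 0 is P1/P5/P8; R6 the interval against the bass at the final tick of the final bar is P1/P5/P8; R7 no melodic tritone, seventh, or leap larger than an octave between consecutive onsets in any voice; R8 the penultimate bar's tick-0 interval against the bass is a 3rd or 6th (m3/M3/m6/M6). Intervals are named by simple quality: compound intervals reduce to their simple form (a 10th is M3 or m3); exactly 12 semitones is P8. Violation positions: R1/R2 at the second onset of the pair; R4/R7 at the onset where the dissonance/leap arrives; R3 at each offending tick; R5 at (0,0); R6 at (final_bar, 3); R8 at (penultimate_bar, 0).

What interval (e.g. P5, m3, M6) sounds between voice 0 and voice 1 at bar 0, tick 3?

P8

voice 0=A3 voice 1=A4 -> P8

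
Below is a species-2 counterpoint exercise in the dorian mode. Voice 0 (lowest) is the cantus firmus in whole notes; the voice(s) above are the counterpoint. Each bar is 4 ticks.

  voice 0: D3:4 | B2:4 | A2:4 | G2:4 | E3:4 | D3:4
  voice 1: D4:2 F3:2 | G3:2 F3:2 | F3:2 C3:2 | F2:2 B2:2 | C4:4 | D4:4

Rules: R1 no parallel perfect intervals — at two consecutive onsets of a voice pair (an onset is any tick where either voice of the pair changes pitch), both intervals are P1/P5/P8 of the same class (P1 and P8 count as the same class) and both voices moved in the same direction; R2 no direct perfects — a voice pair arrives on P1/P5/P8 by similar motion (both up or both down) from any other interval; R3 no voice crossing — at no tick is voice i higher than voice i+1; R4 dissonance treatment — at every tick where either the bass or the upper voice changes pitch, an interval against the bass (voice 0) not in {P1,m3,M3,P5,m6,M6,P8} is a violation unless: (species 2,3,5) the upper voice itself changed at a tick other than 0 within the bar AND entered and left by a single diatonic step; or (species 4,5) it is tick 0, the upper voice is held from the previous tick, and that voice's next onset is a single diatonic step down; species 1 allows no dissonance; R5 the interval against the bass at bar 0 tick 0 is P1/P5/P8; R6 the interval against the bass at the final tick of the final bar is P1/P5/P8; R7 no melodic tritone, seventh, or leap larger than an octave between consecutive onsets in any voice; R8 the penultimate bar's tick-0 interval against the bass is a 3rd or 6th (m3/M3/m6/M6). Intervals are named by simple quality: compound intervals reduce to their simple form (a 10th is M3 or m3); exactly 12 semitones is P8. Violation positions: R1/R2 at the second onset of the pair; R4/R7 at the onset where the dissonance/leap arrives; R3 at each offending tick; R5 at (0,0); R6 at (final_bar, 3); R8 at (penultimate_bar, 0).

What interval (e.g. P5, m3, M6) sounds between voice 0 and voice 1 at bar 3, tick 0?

voice 0=G2 voice 1=F2 -> M2

M2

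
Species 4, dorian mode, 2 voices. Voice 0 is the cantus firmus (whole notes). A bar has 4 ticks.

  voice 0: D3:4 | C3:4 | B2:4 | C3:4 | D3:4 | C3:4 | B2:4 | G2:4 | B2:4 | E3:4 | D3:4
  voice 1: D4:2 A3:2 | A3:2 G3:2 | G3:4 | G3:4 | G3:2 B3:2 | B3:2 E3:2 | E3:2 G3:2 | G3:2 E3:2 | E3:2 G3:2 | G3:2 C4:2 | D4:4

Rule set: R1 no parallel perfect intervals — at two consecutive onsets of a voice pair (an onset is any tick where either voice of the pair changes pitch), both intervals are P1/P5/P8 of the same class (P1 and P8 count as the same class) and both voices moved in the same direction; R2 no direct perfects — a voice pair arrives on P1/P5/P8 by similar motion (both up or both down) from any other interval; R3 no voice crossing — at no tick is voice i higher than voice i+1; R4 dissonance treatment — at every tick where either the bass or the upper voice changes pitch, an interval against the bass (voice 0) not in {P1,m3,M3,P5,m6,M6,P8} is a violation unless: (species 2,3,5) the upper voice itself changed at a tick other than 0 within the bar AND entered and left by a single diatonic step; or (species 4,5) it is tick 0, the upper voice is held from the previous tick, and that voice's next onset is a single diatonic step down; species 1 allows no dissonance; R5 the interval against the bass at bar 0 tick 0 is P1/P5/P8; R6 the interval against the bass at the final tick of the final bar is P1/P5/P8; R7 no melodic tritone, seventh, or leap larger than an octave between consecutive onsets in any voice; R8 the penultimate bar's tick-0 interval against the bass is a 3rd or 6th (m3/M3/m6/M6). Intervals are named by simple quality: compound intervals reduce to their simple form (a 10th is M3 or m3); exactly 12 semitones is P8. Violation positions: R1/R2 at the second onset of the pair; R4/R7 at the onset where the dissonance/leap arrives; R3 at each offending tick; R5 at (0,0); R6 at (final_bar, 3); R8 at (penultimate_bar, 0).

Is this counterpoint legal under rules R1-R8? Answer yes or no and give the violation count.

No (4 violations)

bar 0: v0=D3 v1=D4 (P8)
bar 1: v0=C3 v1=A3 (M6)
bar 2: v0=B2 v1=G3 (m6)
bar 3: v0=C3 v1=G3 (P5)
bar 4: v0=D3 v1=G3 (P4)
bar 5: v0=C3 v1=B3 (M7)
bar 6: v0=B2 v1=E3 (P4)
bar 7: v0=G2 v1=G3 (P8)
bar 8: v0=B2 v1=E3 (P4)
bar 9: v0=E3 v1=G3 (m3)
bar 10: v0=D3 v1=D4 (P8)
  R4 @ bar4.0: D3/G3 P4 untreated
  R4 @ bar5.0: C3/B3 M7 untreated
  R4 @ bar6.0: B2/E3 P4 untreated
  R4 @ bar8.0: B2/E3 P4 untreated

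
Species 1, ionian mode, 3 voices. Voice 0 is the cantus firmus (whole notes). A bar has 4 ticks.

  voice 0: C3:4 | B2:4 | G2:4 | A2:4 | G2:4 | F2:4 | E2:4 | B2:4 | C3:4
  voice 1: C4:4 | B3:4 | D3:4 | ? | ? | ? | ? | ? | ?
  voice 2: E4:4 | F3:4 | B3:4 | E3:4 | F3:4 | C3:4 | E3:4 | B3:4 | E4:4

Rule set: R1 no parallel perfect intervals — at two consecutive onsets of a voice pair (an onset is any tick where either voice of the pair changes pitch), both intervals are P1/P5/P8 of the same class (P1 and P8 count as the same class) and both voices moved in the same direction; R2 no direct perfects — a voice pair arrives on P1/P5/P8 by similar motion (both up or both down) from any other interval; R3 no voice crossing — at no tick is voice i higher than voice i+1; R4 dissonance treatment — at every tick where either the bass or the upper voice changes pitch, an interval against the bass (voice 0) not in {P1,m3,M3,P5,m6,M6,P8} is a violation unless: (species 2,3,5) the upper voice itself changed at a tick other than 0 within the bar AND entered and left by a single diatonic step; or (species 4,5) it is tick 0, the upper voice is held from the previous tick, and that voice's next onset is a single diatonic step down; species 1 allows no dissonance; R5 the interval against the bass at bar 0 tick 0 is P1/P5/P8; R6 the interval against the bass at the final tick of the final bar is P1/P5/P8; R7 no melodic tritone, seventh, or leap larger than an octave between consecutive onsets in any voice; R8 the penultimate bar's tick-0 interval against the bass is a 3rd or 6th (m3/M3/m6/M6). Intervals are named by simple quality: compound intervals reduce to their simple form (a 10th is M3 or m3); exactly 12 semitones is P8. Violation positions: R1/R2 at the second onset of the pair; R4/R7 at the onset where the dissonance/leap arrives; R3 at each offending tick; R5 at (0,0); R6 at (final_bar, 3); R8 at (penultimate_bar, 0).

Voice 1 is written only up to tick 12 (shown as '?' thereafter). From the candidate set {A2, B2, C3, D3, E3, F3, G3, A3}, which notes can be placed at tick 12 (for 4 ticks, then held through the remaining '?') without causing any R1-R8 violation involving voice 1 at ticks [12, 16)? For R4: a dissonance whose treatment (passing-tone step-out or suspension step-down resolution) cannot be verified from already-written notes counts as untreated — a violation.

{C3}

A2: violates R2
B2: violates R4
C3: legal
D3: violates R4
E3: violates R1
F3: violates R3
G3: violates R3,R4
A3: violates R2,R3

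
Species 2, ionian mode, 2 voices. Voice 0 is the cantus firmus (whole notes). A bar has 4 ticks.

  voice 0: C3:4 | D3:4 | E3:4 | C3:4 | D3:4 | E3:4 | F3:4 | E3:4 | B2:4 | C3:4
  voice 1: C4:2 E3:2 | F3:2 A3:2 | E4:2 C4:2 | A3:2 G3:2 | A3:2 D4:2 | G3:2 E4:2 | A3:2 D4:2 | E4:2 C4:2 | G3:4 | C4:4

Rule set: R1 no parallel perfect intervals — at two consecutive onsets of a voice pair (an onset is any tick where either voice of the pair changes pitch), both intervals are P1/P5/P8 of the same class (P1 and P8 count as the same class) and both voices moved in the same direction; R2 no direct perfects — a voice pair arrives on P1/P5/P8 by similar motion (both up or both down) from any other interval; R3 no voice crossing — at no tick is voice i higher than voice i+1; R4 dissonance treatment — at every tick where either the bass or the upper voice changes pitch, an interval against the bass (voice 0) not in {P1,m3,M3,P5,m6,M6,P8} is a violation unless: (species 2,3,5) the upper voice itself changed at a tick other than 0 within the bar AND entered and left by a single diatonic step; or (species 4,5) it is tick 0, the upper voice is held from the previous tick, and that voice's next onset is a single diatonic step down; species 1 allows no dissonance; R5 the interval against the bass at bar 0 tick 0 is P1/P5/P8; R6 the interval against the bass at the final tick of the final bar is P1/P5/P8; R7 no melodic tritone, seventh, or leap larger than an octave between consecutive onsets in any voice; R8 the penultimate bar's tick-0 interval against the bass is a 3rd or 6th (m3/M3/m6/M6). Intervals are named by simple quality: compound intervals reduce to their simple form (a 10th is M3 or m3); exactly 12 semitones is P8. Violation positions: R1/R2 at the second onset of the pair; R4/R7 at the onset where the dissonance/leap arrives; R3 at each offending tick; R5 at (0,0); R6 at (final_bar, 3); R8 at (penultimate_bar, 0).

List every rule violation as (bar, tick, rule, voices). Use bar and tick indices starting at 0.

bar 0: v0=C3 v1=C4 downbeat P8
bar 1: v0=D3 v1=F3 downbeat m3
bar 2: v0=E3 v1=E4 downbeat P8
bar 3: v0=C3 v1=A3 downbeat M6
bar 4: v0=D3 v1=A3 downbeat P5
bar 5: v0=E3 v1=G3 downbeat m3
bar 6: v0=F3 v1=A3 downbeat M3
bar 7: v0=E3 v1=E4 downbeat P8
bar 8: v0=B2 v1=G3 downbeat m6
bar 9: v0=C3 v1=C4 downbeat P8
  -> R2 @ bar 2 tick 0 v(0, 1): D3/A3 P5 -> E3/E4 P8 similar
  -> R1 @ bar 4 tick 0 v(0, 1): C3/G3 P5 -> D3/A3 P5 similar
  -> R2 @ bar 9 tick 0 v(0, 1): B2/G3 m6 -> C3/C4 P8 similar

(2, 0, R2, (0, 1))
(4, 0, R1, (0, 1))
(9, 0, R2, (0, 1))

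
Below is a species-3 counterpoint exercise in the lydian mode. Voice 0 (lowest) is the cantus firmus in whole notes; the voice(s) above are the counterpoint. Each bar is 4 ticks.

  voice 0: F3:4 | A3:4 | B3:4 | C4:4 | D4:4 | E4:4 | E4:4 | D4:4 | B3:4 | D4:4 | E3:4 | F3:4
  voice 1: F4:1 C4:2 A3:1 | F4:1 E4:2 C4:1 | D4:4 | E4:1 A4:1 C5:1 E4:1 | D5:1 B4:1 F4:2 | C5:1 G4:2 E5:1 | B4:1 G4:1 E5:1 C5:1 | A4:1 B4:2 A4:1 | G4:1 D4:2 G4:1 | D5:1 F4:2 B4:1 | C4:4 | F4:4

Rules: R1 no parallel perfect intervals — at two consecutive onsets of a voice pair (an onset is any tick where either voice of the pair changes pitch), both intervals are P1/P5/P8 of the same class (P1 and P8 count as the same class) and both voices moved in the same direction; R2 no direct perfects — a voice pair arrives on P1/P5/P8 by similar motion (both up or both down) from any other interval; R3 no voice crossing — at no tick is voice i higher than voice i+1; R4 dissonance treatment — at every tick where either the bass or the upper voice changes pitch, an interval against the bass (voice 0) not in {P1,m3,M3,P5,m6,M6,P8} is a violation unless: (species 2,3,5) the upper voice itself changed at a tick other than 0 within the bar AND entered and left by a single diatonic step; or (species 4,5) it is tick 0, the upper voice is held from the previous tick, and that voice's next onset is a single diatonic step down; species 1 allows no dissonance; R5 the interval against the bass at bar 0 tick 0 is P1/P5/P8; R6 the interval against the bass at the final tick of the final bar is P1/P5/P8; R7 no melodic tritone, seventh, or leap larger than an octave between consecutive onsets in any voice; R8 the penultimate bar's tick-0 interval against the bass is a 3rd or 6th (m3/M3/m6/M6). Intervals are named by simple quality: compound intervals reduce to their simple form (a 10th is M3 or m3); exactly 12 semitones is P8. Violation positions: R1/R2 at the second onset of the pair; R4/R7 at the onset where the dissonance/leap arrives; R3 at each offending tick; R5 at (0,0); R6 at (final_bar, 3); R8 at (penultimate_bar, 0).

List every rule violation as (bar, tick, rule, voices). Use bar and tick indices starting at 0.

(4, 0, R2, (0, 1))
(4, 0, R7, (1,))
(4, 2, R7, (1,))
(7, 0, R2, (0, 1))
(9, 0, R2, (0, 1))
(9, 3, R7, (1,))
(10, 0, R7, (0,))
(10, 0, R7, (1,))
(11, 0, R2, (0, 1))

bar 0: v0=F3 v1=F4 downbeat P8
bar 1: v0=A3 v1=F4 downbeat m6
bar 2: v0=B3 v1=D4 downbeat m3
bar 3: v0=C4 v1=E4 downbeat M3
bar 4: v0=D4 v1=D5 downbeat P8
bar 5: v0=E4 v1=C5 downbeat m6
bar 6: v0=E4 v1=B4 downbeat P5
bar 7: v0=D4 v1=A4 downbeat P5
bar 8: v0=B3 v1=G4 downbeat m6
bar 9: v0=D4 v1=D5 downbeat P8
bar 10: v0=E3 v1=C4 downbeat m6
bar 11: v0=F3 v1=F4 downbeat P8
  -> R2 @ bar 4 tick 0 v(0, 1): C4/E4 M3 -> D4/D5 P8 similar
  -> R7 @ bar 4 tick 0 v(1,): E4->D5 leap 10st
  -> R7 @ bar 4 tick 2 v(1,): B4->F4 leap 6st
  -> R2 @ bar 7 tick 0 v(0, 1): E4/C5 m6 -> D4/A4 P5 similar
  -> R2 @ bar 9 tick 0 v(0, 1): B3/G4 m6 -> D4/D5 P8 similar
  -> R7 @ bar 9 tick 3 v(1,): F4->B4 leap 6st
  -> R7 @ bar 10 tick 0 v(0,): D4->E3 leap 10st
  -> R7 @ bar 10 tick 0 v(1,): B4->C4 leap 11st
  -> R2 @ bar 11 tick 0 v(0, 1): E3/C4 m6 -> F3/F4 P8 similar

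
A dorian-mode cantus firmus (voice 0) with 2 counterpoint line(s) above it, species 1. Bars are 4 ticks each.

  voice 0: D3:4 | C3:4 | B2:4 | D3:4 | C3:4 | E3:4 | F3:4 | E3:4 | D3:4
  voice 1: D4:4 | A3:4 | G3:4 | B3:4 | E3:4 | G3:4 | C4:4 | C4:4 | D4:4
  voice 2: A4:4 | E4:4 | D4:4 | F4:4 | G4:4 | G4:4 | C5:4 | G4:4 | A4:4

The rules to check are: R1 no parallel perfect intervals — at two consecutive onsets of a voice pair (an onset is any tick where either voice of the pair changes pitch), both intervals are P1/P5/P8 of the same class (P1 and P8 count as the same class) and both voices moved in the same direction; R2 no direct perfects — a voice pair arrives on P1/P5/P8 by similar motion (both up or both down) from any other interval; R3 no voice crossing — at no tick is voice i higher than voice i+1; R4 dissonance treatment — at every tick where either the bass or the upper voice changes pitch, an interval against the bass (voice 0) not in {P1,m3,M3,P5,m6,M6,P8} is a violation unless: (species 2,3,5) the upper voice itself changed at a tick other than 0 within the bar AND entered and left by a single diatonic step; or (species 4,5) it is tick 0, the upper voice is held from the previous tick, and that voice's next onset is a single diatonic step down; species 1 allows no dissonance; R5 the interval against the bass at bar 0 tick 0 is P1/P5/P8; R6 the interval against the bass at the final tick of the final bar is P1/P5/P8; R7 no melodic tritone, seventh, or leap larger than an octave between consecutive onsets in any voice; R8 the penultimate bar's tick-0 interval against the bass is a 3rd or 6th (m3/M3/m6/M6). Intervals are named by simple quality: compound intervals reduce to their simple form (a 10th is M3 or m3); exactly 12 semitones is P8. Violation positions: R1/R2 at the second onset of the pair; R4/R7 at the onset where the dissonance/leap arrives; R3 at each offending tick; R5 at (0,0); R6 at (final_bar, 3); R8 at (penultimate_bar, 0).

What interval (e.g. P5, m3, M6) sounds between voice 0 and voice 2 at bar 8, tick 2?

P5

voice 0=D3 voice 2=A4 -> P5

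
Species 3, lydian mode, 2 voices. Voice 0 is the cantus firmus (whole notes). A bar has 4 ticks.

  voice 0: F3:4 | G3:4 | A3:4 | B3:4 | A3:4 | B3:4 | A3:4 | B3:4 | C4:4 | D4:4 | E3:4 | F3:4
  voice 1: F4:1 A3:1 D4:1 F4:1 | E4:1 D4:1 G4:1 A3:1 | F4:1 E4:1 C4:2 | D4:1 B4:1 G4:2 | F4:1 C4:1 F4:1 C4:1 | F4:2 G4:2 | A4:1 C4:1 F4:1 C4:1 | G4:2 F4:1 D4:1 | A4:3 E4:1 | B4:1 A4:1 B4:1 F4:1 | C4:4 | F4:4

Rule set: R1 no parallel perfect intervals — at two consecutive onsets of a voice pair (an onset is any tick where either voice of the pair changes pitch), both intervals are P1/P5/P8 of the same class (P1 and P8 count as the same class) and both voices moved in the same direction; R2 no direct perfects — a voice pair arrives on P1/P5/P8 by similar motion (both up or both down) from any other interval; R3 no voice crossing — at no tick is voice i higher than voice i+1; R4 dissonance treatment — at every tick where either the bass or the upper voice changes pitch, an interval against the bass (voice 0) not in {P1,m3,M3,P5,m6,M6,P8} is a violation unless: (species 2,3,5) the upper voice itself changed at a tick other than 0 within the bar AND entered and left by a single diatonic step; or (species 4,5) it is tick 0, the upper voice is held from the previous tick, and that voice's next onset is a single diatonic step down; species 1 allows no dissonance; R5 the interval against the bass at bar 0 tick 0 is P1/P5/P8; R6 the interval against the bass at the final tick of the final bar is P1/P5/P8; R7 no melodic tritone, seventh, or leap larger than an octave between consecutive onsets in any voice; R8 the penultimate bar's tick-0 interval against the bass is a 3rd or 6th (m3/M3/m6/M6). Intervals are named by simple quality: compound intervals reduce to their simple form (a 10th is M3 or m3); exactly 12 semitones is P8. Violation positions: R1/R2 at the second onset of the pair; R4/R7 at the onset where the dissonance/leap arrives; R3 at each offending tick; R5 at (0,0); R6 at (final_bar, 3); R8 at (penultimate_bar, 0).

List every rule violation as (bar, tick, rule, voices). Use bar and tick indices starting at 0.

bar 0: v0=F3 v1=F4 downbeat P8
bar 1: v0=G3 v1=E4 downbeat M6
bar 2: v0=A3 v1=F4 downbeat m6
bar 3: v0=B3 v1=D4 downbeat m3
bar 4: v0=A3 v1=F4 downbeat m6
bar 5: v0=B3 v1=F4 downbeat TT
bar 6: v0=A3 v1=A4 downbeat P8
bar 7: v0=B3 v1=G4 downbeat m6
bar 8: v0=C4 v1=A4 downbeat M6
bar 9: v0=D4 v1=B4 downbeat M6
bar 10: v0=E3 v1=C4 downbeat m6
bar 11: v0=F3 v1=F4 downbeat P8
  -> R4 @ bar 1 tick 3 v(0, 1): G3/A3 M2 untreated
  -> R7 @ bar 1 tick 3 v(1,): G4->A3 leap 10st
  -> R4 @ bar 5 tick 0 v(0, 1): B3/F4 TT untreated
  -> R4 @ bar 7 tick 2 v(0, 1): B3/F4 TT untreated
  -> R7 @ bar 9 tick 3 v(1,): B4->F4 leap 6st
  -> R7 @ bar 10 tick 0 v(0,): D4->E3 leap 10st
  -> R2 @ bar 11 tick 0 v(0, 1): E3/C4 m6 -> F3/F4 P8 similar

(1, 3, R4, (0, 1))
(1, 3, R7, (1,))
(5, 0, R4, (0, 1))
(7, 2, R4, (0, 1))
(9, 3, R7, (1,))
(10, 0, R7, (0,))
(11, 0, R2, (0, 1))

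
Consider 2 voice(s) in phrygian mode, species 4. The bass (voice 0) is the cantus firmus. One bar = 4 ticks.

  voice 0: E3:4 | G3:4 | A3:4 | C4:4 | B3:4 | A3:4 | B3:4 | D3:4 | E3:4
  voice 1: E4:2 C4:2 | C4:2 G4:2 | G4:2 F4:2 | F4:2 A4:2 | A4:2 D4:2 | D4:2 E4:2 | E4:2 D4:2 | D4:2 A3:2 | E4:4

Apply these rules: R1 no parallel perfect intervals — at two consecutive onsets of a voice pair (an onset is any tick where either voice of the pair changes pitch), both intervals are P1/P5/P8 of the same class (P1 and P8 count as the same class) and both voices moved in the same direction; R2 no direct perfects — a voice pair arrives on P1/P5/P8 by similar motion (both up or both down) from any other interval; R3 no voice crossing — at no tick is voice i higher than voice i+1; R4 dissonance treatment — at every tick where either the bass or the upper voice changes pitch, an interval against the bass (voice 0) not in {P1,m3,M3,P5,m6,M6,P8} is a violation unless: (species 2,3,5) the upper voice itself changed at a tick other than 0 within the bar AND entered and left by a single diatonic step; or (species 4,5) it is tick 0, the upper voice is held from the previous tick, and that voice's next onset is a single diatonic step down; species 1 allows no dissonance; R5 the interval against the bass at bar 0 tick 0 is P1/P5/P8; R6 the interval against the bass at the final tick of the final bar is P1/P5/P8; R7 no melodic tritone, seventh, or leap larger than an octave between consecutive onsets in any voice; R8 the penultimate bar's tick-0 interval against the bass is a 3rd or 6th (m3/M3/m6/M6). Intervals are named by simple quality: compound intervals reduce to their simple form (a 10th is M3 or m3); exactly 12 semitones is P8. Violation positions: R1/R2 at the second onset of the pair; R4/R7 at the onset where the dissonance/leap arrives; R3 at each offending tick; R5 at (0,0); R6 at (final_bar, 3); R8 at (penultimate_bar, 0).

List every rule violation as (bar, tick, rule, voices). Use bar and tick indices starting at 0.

(1, 0, R4, (0, 1))
(3, 0, R4, (0, 1))
(4, 0, R4, (0, 1))
(5, 0, R4, (0, 1))
(7, 0, R8, (0, 1))
(8, 0, R2, (0, 1))

bar 0: v0=E3 v1=E4 downbeat P8
bar 1: v0=G3 v1=C4 downbeat P4
bar 2: v0=A3 v1=G4 downbeat m7
bar 3: v0=C4 v1=F4 downbeat P4
bar 4: v0=B3 v1=A4 downbeat m7
bar 5: v0=A3 v1=D4 downbeat P4
bar 6: v0=B3 v1=E4 downbeat P4
bar 7: v0=D3 v1=D4 downbeat P8
bar 8: v0=E3 v1=E4 downbeat P8
  -> R4 @ bar 1 tick 0 v(0, 1): G3/C4 P4 untreated
  -> R4 @ bar 3 tick 0 v(0, 1): C4/F4 P4 untreated
  -> R4 @ bar 4 tick 0 v(0, 1): B3/A4 m7 untreated
  -> R4 @ bar 5 tick 0 v(0, 1): A3/D4 P4 untreated
  -> R8 @ bar 7 tick 0 v(0, 1): penult P8 not 3rd/6th
  -> R2 @ bar 8 tick 0 v(0, 1): D3/A3 P5 -> E3/E4 P8 similar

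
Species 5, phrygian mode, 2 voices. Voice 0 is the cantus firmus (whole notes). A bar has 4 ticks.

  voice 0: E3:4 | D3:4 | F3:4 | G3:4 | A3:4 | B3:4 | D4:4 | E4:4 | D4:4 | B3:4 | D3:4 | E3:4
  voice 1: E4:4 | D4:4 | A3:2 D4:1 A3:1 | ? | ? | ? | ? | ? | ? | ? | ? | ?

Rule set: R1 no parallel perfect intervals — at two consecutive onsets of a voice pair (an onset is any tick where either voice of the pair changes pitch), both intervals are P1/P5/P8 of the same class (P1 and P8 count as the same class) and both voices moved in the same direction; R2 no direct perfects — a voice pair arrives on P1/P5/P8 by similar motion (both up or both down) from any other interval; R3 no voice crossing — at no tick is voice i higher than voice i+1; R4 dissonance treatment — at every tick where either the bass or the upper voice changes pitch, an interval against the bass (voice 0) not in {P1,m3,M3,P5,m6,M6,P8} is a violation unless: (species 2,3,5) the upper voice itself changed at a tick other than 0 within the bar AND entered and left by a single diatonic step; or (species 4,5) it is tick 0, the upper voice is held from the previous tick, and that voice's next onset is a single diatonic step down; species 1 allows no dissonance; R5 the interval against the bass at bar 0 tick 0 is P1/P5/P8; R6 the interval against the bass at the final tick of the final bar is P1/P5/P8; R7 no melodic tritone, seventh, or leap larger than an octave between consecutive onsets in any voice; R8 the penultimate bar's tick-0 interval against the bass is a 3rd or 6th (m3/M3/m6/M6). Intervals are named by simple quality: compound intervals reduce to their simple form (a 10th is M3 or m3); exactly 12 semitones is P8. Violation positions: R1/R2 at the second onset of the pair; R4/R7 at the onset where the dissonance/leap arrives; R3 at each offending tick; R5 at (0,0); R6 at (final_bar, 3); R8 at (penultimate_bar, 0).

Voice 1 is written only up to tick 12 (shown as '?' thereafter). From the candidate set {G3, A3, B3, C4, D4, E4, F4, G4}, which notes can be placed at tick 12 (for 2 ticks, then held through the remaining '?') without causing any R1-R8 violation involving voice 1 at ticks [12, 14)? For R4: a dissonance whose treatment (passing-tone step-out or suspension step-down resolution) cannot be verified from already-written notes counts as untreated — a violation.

G3: legal
A3: violates R4
B3: legal
C4: violates R4
D4: violates R2
E4: legal
F4: violates R4
G4: violates R2,R7

{B3, E4, G3}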